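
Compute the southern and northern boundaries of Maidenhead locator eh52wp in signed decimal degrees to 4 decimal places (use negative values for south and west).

Field E=4, H=7: +4·20° lon, +7·10° lat → SW at lon -100°, lat -20°.
Square 5, 2: +5·2° lon, +2·1° lat → SW at lon -90°, lat -18°.
Subsquare w=22, p=15: +22·0.0833333° lon, +15·0.0416667° lat → SW at lon -88.1667°, lat -17.375°.
Cell spans 0.0833333° lon × 0.0416667° lat.
south -17.3750, north -17.3333.

-17.3750, -17.3333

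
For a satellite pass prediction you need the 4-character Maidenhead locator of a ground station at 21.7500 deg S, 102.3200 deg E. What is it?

Offset from 180°W / 90°S: lon 282.32°, lat 68.25°.
Field (20°×10°, letters A–R): lon ⌊282.32/20⌋ = 14 → O; lat ⌊68.25/10⌋ = 6 → G.
Square (2°×1°, digits 0–9): lon ⌊2.32/2⌋ = 1; lat ⌊8.25/1⌋ = 8.

OG18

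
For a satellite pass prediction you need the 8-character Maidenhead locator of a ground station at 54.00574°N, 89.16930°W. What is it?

EO54ja91

Shift to the Maidenhead origin (180°W, 90°S): lon 90.83070, lat 144.00574.
Field (20°×10°, letters A–R): 90.83070/20 → 4 → E, 144.00574/10 → 14 → O; chars EO.
Square (2°×1°, digits 0–9): 10.83070/2 → 5, 4.00574/1 → 4; chars 54.
Subsquare (5′×2.5′, letters a–x): 0.83070/0.0833333 → 9 → j, 0.00574/0.0416667 → 0 → a; chars ja.
Extended square (30″×15″, digits 0–9): 0.08070/0.00833333 → 9, 0.00574/0.00416667 → 1; chars 91.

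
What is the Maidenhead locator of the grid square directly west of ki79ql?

KI79pl

Longitude subsquare q = 16; −1 → 15 = p.
The latitude characters are unchanged.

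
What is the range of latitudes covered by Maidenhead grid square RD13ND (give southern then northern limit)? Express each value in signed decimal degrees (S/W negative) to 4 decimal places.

-56.8750, -56.8333

Field R=17, D=3: +17·20° lon, +3·10° lat → SW at lon 160°, lat -60°.
Square 1, 3: +1·2° lon, +3·1° lat → SW at lon 162°, lat -57°.
Subsquare n=13, d=3: +13·0.0833333° lon, +3·0.0416667° lat → SW at lon 163.083°, lat -56.875°.
Cell spans 0.0833333° lon × 0.0416667° lat.
south -56.8750, north -56.8333.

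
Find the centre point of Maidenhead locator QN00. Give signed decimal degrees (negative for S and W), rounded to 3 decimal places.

40.500, 141.000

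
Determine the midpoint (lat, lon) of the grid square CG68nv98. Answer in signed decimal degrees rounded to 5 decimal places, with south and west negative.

-21.08958, -126.83750

Field C=2, G=6: +2·20° lon, +6·10° lat → SW at lon -140°, lat -30°.
Square 6, 8: +6·2° lon, +8·1° lat → SW at lon -128°, lat -22°.
Subsquare n=13, v=21: +13·0.0833333° lon, +21·0.0416667° lat → SW at lon -126.917°, lat -21.125°.
Extended square 9, 8: +9·0.00833333° lon, +8·0.00416667° lat → SW at lon -126.842°, lat -21.0917°.
Cell spans 0.00833333° lon × 0.00416667° lat. Centre is SW corner plus half of each.
latitude -21.08958, longitude -126.83750.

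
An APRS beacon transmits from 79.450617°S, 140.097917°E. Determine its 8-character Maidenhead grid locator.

QB00bn11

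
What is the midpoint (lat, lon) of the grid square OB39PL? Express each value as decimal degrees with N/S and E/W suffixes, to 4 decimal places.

70.5208° S, 107.2917° E

Field O=14, B=1: +14·20° lon, +1·10° lat → SW at lon 100°, lat -80°.
Square 3, 9: +3·2° lon, +9·1° lat → SW at lon 106°, lat -71°.
Subsquare p=15, l=11: +15·0.0833333° lon, +11·0.0416667° lat → SW at lon 107.25°, lat -70.5417°.
Cell spans 0.0833333° lon × 0.0416667° lat. Centre is SW corner plus half of each.
latitude 70.5208° S, longitude 107.2917° E.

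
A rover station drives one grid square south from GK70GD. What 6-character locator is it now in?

Latitude subsquare d = 3; −1 → 2 = c.
The longitude characters are unchanged.

GK70gc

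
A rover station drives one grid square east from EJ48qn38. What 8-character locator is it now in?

Longitude extended square 3; +1 → 4.
The latitude characters are unchanged.

EJ48qn48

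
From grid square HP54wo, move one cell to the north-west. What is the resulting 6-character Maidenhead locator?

HP54vp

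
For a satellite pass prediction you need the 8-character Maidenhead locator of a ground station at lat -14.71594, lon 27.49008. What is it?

Shift to the Maidenhead origin (180°W, 90°S): lon 207.49008, lat 75.28406.
Field (20°×10°, letters A–R): lon ⌊207.49008/20⌋ = 10 → K; lat ⌊75.28406/10⌋ = 7 → H.
Square (2°×1°, digits 0–9): lon ⌊7.49008/2⌋ = 3; lat ⌊5.28406/1⌋ = 5.
Subsquare (5′×2.5′, letters a–x): lon ⌊1.49008/0.0833333⌋ = 17 → r; lat ⌊0.28406/0.0416667⌋ = 6 → g.
Extended square (30″×15″, digits 0–9): lon ⌊0.07341/0.00833333⌋ = 8; lat ⌊0.03406/0.00416667⌋ = 8.

KH35rg88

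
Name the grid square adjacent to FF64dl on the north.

Latitude subsquare l = 11; +1 → 12 = m.
The longitude characters are unchanged.

FF64dm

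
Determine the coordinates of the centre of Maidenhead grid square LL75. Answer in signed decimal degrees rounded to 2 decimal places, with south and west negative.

Field L=11, L=11: +11·20° lon, +11·10° lat → SW at lon 40°, lat 20°.
Square 7, 5: +7·2° lon, +5·1° lat → SW at lon 54°, lat 25°.
Cell spans 2° lon × 1° lat. Centre is SW corner plus half of each.
latitude 25.50, longitude 55.00.

25.50, 55.00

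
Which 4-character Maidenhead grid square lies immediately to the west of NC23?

NC13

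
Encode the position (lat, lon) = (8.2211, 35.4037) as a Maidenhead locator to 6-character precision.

KJ78qf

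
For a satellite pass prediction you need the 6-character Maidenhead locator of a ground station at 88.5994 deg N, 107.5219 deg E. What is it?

OR38so

Shift to the Maidenhead origin (180°W, 90°S): lon 287.5219, lat 178.5994.
Field: lon ⌊287.5219/20⌋ = 14 → O; lat ⌊178.5994/10⌋ = 17 → R.
Square: lon ⌊7.5219/2⌋ = 3; lat ⌊8.5994/1⌋ = 8.
Subsquare: lon ⌊1.5219/0.0833333⌋ = 18 → s; lat ⌊0.5994/0.0416667⌋ = 14 → o.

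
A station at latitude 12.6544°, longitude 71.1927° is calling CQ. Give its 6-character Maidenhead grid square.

MK52op

Add 180° to longitude and 90° to latitude: 251.1927, 102.6544.
Field: lon ⌊251.1927/20⌋ = 12 → M; lat ⌊102.6544/10⌋ = 10 → K.
Square: lon ⌊11.1927/2⌋ = 5; lat ⌊2.6544/1⌋ = 2.
Subsquare: lon ⌊1.1927/0.0833333⌋ = 14 → o; lat ⌊0.6544/0.0416667⌋ = 15 → p.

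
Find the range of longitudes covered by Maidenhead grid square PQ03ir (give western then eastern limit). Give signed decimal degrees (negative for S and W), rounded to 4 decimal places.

120.6667, 120.7500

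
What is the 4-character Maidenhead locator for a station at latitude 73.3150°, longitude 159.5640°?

QQ93

Offset from 180°W / 90°S: lon 339.56°, lat 163.31°.
Field (20°×10°, letters A–R): 339.56/20 → 16 → Q, 163.31/10 → 16 → Q; chars QQ.
Square (2°×1°, digits 0–9): 19.56/2 → 9, 3.31/1 → 3; chars 93.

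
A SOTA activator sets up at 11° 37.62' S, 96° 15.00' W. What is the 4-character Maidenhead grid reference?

Shift to the Maidenhead origin (180°W, 90°S): lon 83.75, lat 78.37.
Field: lon ⌊83.75/20⌋ = 4 → E; lat ⌊78.37/10⌋ = 7 → H.
Square: lon ⌊3.75/2⌋ = 1; lat ⌊8.37/1⌋ = 8.

EH18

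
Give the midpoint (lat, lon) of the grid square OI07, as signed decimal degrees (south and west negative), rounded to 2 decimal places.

-2.50, 101.00

Field O=14, I=8: +14·20° lon, +8·10° lat → SW at lon 100°, lat -10°.
Square 0, 7: +0·2° lon, +7·1° lat → SW at lon 100°, lat -3°.
Cell spans 2° lon × 1° lat. Centre is SW corner plus half of each.
latitude -2.50, longitude 101.00.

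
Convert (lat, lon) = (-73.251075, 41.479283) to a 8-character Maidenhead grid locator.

LB06rr79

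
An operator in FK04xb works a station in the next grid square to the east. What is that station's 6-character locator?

Longitude subsquare x = 23; +1 → 24, wraps to 0 = a, carry into square.
Longitude square 0; +1 → 1.
The latitude characters are unchanged.

FK14ab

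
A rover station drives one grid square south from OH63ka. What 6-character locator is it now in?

Latitude subsquare a = 0; −1 → -1, wraps to 23 = x, carry into square.
Latitude square 3; −1 → 2.
The longitude characters are unchanged.

OH62kx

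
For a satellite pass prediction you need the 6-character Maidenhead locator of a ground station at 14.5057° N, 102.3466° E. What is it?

OK14em

Shift to the Maidenhead origin (180°W, 90°S): lon 282.3466, lat 104.5057.
Field: lon ⌊282.3466/20⌋ = 14 → O; lat ⌊104.5057/10⌋ = 10 → K.
Square: lon ⌊2.3466/2⌋ = 1; lat ⌊4.5057/1⌋ = 4.
Subsquare: lon ⌊0.3466/0.0833333⌋ = 4 → e; lat ⌊0.5057/0.0416667⌋ = 12 → m.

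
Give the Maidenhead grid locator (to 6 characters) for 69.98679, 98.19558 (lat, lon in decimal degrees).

Add 180° to longitude and 90° to latitude: 278.1956, 159.9868.
Field: 278.1956/20 → 13 → N, 159.9868/10 → 15 → P; chars NP.
Square: 18.1956/2 → 9, 9.9868/1 → 9; chars 99.
Subsquare: 0.1956/0.0833333 → 2 → c, 0.9868/0.0416667 → 23 → x; chars cx.

NP99cx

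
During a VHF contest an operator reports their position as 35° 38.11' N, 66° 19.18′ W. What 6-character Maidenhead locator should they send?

Offset from 180°W / 90°S: lon 113.6803°, lat 125.6352°.
Field: lon ⌊113.6803/20⌋ = 5 → F; lat ⌊125.6352/10⌋ = 12 → M.
Square: lon ⌊13.6803/2⌋ = 6; lat ⌊5.6352/1⌋ = 5.
Subsquare: lon ⌊1.6803/0.0833333⌋ = 20 → u; lat ⌊0.6352/0.0416667⌋ = 15 → p.

FM65up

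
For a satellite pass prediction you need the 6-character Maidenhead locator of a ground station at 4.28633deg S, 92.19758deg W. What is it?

EI35vr

Add 180° to longitude and 90° to latitude: 87.8024, 85.7137.
Field (20°×10°, letters A–R): lon ⌊87.8024/20⌋ = 4 → E; lat ⌊85.7137/10⌋ = 8 → I.
Square (2°×1°, digits 0–9): lon ⌊7.8024/2⌋ = 3; lat ⌊5.7137/1⌋ = 5.
Subsquare (5′×2.5′, letters a–x): lon ⌊1.8024/0.0833333⌋ = 21 → v; lat ⌊0.7137/0.0416667⌋ = 17 → r.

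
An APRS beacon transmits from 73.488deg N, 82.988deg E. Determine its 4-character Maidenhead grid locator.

NQ13

Add 180° to longitude and 90° to latitude: 262.99, 163.49.
Field: 262.99/20 → 13 → N, 163.49/10 → 16 → Q; chars NQ.
Square: 2.99/2 → 1, 3.49/1 → 3; chars 13.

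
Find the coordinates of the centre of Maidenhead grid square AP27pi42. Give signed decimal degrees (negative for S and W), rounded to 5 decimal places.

67.34375, -174.71250

Field A=0, P=15: +0·20° lon, +15·10° lat → SW at lon -180°, lat 60°.
Square 2, 7: +2·2° lon, +7·1° lat → SW at lon -176°, lat 67°.
Subsquare p=15, i=8: +15·0.0833333° lon, +8·0.0416667° lat → SW at lon -174.75°, lat 67.3333°.
Extended square 4, 2: +4·0.00833333° lon, +2·0.00416667° lat → SW at lon -174.717°, lat 67.3417°.
Cell spans 0.00833333° lon × 0.00416667° lat. Centre is SW corner plus half of each.
latitude 67.34375, longitude -174.71250.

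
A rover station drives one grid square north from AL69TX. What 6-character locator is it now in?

Latitude subsquare x = 23; +1 → 24, wraps to 0 = a, carry into square.
Latitude square 9; +1 → 10, wraps to 0, carry into field.
Latitude field L = 11; +1 → 12 = M.
The longitude characters are unchanged.

AM60ta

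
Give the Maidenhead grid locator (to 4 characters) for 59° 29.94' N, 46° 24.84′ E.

LO39

Offset from 180°W / 90°S: lon 226.41°, lat 149.50°.
Field: 226.41/20 → 11 → L, 149.50/10 → 14 → O; chars LO.
Square: 6.41/2 → 3, 9.50/1 → 9; chars 39.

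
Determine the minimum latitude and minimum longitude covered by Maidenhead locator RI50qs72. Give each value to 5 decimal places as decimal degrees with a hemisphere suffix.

9.24167° S, 171.39167° E

Field R=17, I=8: +17·20° lon, +8·10° lat → SW at lon 160°, lat -10°.
Square 5, 0: +5·2° lon, +0·1° lat → SW at lon 170°, lat -10°.
Subsquare q=16, s=18: +16·0.0833333° lon, +18·0.0416667° lat → SW at lon 171.333°, lat -9.25°.
Extended square 7, 2: +7·0.00833333° lon, +2·0.00416667° lat → SW at lon 171.392°, lat -9.24167°.
latitude 9.24167° S, longitude 171.39167° E.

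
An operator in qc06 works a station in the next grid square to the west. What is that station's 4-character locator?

Longitude square 0; −1 → -1, wraps to 9, carry into field.
Longitude field Q = 16; −1 → 15 = P.
The latitude characters are unchanged.

PC96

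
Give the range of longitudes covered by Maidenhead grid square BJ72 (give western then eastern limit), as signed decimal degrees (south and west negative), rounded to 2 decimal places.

-146.00, -144.00

Field B=1, J=9: +1·20° lon, +9·10° lat → SW at lon -160°, lat 0°.
Square 7, 2: +7·2° lon, +2·1° lat → SW at lon -146°, lat 2°.
Cell spans 2° lon × 1° lat.
west -146.00, east -144.00.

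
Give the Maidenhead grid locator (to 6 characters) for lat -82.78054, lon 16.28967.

JA87df

Offset from 180°W / 90°S: lon 196.2897°, lat 7.2195°.
Field: lon ⌊196.2897/20⌋ = 9 → J; lat ⌊7.2195/10⌋ = 0 → A.
Square: lon ⌊16.2897/2⌋ = 8; lat ⌊7.2195/1⌋ = 7.
Subsquare: lon ⌊0.2897/0.0833333⌋ = 3 → d; lat ⌊0.2195/0.0416667⌋ = 5 → f.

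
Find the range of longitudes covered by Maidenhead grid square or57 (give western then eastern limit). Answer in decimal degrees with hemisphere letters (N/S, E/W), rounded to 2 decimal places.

110.00° E, 112.00° E

Field O=14, R=17: +14·20° lon, +17·10° lat → SW at lon 100°, lat 80°.
Square 5, 7: +5·2° lon, +7·1° lat → SW at lon 110°, lat 87°.
Cell spans 2° lon × 1° lat.
west 110.00° E, east 112.00° E.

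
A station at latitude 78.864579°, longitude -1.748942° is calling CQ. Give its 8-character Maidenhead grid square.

IQ98du07

Offset from 180°W / 90°S: lon 178.25106°, lat 168.86458°.
Field: 178.25106/20 → 8 → I, 168.86458/10 → 16 → Q; chars IQ.
Square: 18.25106/2 → 9, 8.86458/1 → 8; chars 98.
Subsquare: 0.25106/0.0833333 → 3 → d, 0.86458/0.0416667 → 20 → u; chars du.
Extended square: 0.00106/0.00833333 → 0, 0.03125/0.00416667 → 7; chars 07.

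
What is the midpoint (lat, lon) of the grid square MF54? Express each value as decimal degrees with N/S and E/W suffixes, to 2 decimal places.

Field M=12, F=5: +12·20° lon, +5·10° lat → SW at lon 60°, lat -40°.
Square 5, 4: +5·2° lon, +4·1° lat → SW at lon 70°, lat -36°.
Cell spans 2° lon × 1° lat. Centre is SW corner plus half of each.
latitude 35.50° S, longitude 71.00° E.

35.50° S, 71.00° E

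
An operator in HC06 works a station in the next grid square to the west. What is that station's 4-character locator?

Longitude square 0; −1 → -1, wraps to 9, carry into field.
Longitude field H = 7; −1 → 6 = G.
The latitude characters are unchanged.

GC96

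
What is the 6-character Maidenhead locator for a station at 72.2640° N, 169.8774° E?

Offset from 180°W / 90°S: lon 349.8774°, lat 162.2640°.
Field: 349.8774/20 → 17 → R, 162.2640/10 → 16 → Q; chars RQ.
Square: 9.8774/2 → 4, 2.2640/1 → 2; chars 42.
Subsquare: 1.8774/0.0833333 → 22 → w, 0.2640/0.0416667 → 6 → g; chars wg.

RQ42wg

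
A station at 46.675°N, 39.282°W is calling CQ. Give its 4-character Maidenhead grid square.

Offset from 180°W / 90°S: lon 140.72°, lat 136.68°.
Field (20°×10°, letters A–R): lon ⌊140.72/20⌋ = 7 → H; lat ⌊136.68/10⌋ = 13 → N.
Square (2°×1°, digits 0–9): lon ⌊0.72/2⌋ = 0; lat ⌊6.68/1⌋ = 6.

HN06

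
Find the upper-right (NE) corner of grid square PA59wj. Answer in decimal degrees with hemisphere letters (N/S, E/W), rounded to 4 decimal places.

80.5833° S, 131.9167° E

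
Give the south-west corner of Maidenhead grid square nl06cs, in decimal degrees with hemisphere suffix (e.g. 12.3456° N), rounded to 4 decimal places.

Field N=13, L=11: +13·20° lon, +11·10° lat → SW at lon 80°, lat 20°.
Square 0, 6: +0·2° lon, +6·1° lat → SW at lon 80°, lat 26°.
Subsquare c=2, s=18: +2·0.0833333° lon, +18·0.0416667° lat → SW at lon 80.1667°, lat 26.75°.
latitude 26.7500° N, longitude 80.1667° E.

26.7500° N, 80.1667° E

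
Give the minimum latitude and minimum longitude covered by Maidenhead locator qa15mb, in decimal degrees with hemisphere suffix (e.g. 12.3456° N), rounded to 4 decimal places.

Field Q=16, A=0: +16·20° lon, +0·10° lat → SW at lon 140°, lat -90°.
Square 1, 5: +1·2° lon, +5·1° lat → SW at lon 142°, lat -85°.
Subsquare m=12, b=1: +12·0.0833333° lon, +1·0.0416667° lat → SW at lon 143°, lat -84.9583°.
latitude 84.9583° S, longitude 143.0000° E.

84.9583° S, 143.0000° E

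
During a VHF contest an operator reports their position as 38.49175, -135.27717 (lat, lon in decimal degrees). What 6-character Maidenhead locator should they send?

CM28il

Offset from 180°W / 90°S: lon 44.7228°, lat 128.4917°.
Field: lon ⌊44.7228/20⌋ = 2 → C; lat ⌊128.4917/10⌋ = 12 → M.
Square: lon ⌊4.7228/2⌋ = 2; lat ⌊8.4917/1⌋ = 8.
Subsquare: lon ⌊0.7228/0.0833333⌋ = 8 → i; lat ⌊0.4917/0.0416667⌋ = 11 → l.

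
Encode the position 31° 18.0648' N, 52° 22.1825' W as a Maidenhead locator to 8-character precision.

Offset from 180°W / 90°S: lon 127.63029°, lat 121.30108°.
Field (20°×10°, letters A–R): lon ⌊127.63029/20⌋ = 6 → G; lat ⌊121.30108/10⌋ = 12 → M.
Square (2°×1°, digits 0–9): lon ⌊7.63029/2⌋ = 3; lat ⌊1.30108/1⌋ = 1.
Subsquare (5′×2.5′, letters a–x): lon ⌊1.63029/0.0833333⌋ = 19 → t; lat ⌊0.30108/0.0416667⌋ = 7 → h.
Extended square (30″×15″, digits 0–9): lon ⌊0.04696/0.00833333⌋ = 5; lat ⌊0.00941/0.00416667⌋ = 2.

GM31th52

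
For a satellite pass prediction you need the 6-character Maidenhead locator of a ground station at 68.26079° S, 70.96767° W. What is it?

Offset from 180°W / 90°S: lon 109.0323°, lat 21.7392°.
Field: lon ⌊109.0323/20⌋ = 5 → F; lat ⌊21.7392/10⌋ = 2 → C.
Square: lon ⌊9.0323/2⌋ = 4; lat ⌊1.7392/1⌋ = 1.
Subsquare: lon ⌊1.0323/0.0833333⌋ = 12 → m; lat ⌊0.7392/0.0416667⌋ = 17 → r.

FC41mr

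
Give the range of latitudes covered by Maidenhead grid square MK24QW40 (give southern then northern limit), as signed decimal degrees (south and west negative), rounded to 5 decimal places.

Field M=12, K=10: +12·20° lon, +10·10° lat → SW at lon 60°, lat 10°.
Square 2, 4: +2·2° lon, +4·1° lat → SW at lon 64°, lat 14°.
Subsquare q=16, w=22: +16·0.0833333° lon, +22·0.0416667° lat → SW at lon 65.3333°, lat 14.9167°.
Extended square 4, 0: +4·0.00833333° lon, +0·0.00416667° lat → SW at lon 65.3667°, lat 14.9167°.
Cell spans 0.00833333° lon × 0.00416667° lat.
south 14.91667, north 14.92083.

14.91667, 14.92083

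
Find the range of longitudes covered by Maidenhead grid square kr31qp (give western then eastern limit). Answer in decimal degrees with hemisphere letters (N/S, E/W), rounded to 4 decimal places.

27.3333° E, 27.4167° E

Field K=10, R=17: +10·20° lon, +17·10° lat → SW at lon 20°, lat 80°.
Square 3, 1: +3·2° lon, +1·1° lat → SW at lon 26°, lat 81°.
Subsquare q=16, p=15: +16·0.0833333° lon, +15·0.0416667° lat → SW at lon 27.3333°, lat 81.625°.
Cell spans 0.0833333° lon × 0.0416667° lat.
west 27.3333° E, east 27.4167° E.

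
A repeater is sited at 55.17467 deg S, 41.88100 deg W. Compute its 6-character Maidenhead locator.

Offset from 180°W / 90°S: lon 138.1190°, lat 34.8253°.
Field: lon ⌊138.1190/20⌋ = 6 → G; lat ⌊34.8253/10⌋ = 3 → D.
Square: lon ⌊18.1190/2⌋ = 9; lat ⌊4.8253/1⌋ = 4.
Subsquare: lon ⌊0.1190/0.0833333⌋ = 1 → b; lat ⌊0.8253/0.0416667⌋ = 19 → t.

GD94bt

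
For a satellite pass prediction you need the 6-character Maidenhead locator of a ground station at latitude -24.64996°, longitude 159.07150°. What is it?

QG95mi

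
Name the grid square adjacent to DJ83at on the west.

Longitude subsquare a = 0; −1 → -1, wraps to 23 = x, carry into square.
Longitude square 8; −1 → 7.
The latitude characters are unchanged.

DJ73xt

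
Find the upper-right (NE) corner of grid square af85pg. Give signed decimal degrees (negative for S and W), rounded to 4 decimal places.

Field A=0, F=5: +0·20° lon, +5·10° lat → SW at lon -180°, lat -40°.
Square 8, 5: +8·2° lon, +5·1° lat → SW at lon -164°, lat -35°.
Subsquare p=15, g=6: +15·0.0833333° lon, +6·0.0416667° lat → SW at lon -162.75°, lat -34.75°.
Cell spans 0.0833333° lon × 0.0416667° lat. NE corner is SW corner plus one full cell.
latitude -34.7083, longitude -162.6667.

-34.7083, -162.6667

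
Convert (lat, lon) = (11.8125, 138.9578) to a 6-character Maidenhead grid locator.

Add 180° to longitude and 90° to latitude: 318.9578, 101.8125.
Field (20°×10°, letters A–R): lon ⌊318.9578/20⌋ = 15 → P; lat ⌊101.8125/10⌋ = 10 → K.
Square (2°×1°, digits 0–9): lon ⌊18.9578/2⌋ = 9; lat ⌊1.8125/1⌋ = 1.
Subsquare (5′×2.5′, letters a–x): lon ⌊0.9578/0.0833333⌋ = 11 → l; lat ⌊0.8125/0.0416667⌋ = 19 → t.

PK91lt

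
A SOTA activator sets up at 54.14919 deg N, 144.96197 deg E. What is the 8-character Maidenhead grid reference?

QO24ld55

Offset from 180°W / 90°S: lon 324.96197°, lat 144.14919°.
Field: 324.96197/20 → 16 → Q, 144.14919/10 → 14 → O; chars QO.
Square: 4.96197/2 → 2, 4.14919/1 → 4; chars 24.
Subsquare: 0.96197/0.0833333 → 11 → l, 0.14919/0.0416667 → 3 → d; chars ld.
Extended square: 0.04530/0.00833333 → 5, 0.02419/0.00416667 → 5; chars 55.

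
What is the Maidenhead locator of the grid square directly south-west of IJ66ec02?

IJ66dc91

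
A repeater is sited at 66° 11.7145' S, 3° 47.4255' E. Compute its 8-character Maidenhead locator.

JC13vt43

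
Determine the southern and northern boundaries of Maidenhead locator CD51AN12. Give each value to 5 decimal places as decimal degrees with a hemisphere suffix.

58.45000° S, 58.44583° S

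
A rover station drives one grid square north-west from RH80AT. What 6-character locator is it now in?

RH70xu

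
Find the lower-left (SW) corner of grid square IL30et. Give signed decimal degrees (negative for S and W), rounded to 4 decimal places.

20.7917, -13.6667

Field I=8, L=11: +8·20° lon, +11·10° lat → SW at lon -20°, lat 20°.
Square 3, 0: +3·2° lon, +0·1° lat → SW at lon -14°, lat 20°.
Subsquare e=4, t=19: +4·0.0833333° lon, +19·0.0416667° lat → SW at lon -13.6667°, lat 20.7917°.
latitude 20.7917, longitude -13.6667.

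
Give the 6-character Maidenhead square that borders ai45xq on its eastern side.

AI55aq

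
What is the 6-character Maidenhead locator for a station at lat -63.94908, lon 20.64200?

KC06hb

Shift to the Maidenhead origin (180°W, 90°S): lon 200.6420, lat 26.0509.
Field: 200.6420/20 → 10 → K, 26.0509/10 → 2 → C; chars KC.
Square: 0.6420/2 → 0, 6.0509/1 → 6; chars 06.
Subsquare: 0.6420/0.0833333 → 7 → h, 0.0509/0.0416667 → 1 → b; chars hb.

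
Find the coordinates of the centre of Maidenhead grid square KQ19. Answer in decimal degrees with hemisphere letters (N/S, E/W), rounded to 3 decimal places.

Field K=10, Q=16: +10·20° lon, +16·10° lat → SW at lon 20°, lat 70°.
Square 1, 9: +1·2° lon, +9·1° lat → SW at lon 22°, lat 79°.
Cell spans 2° lon × 1° lat. Centre is SW corner plus half of each.
latitude 79.500° N, longitude 23.000° E.

79.500° N, 23.000° E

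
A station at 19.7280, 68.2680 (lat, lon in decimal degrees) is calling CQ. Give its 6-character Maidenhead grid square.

MK49dr

Add 180° to longitude and 90° to latitude: 248.2680, 109.7280.
Field: lon ⌊248.2680/20⌋ = 12 → M; lat ⌊109.7280/10⌋ = 10 → K.
Square: lon ⌊8.2680/2⌋ = 4; lat ⌊9.7280/1⌋ = 9.
Subsquare: lon ⌊0.2680/0.0833333⌋ = 3 → d; lat ⌊0.7280/0.0416667⌋ = 17 → r.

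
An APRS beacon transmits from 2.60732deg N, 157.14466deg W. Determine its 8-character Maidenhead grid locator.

BJ12ko25

Add 180° to longitude and 90° to latitude: 22.85534, 92.60732.
Field: 22.85534/20 → 1 → B, 92.60732/10 → 9 → J; chars BJ.
Square: 2.85534/2 → 1, 2.60732/1 → 2; chars 12.
Subsquare: 0.85534/0.0833333 → 10 → k, 0.60732/0.0416667 → 14 → o; chars ko.
Extended square: 0.02201/0.00833333 → 2, 0.02399/0.00416667 → 5; chars 25.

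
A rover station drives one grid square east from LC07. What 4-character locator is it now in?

Longitude square 0; +1 → 1.
The latitude characters are unchanged.

LC17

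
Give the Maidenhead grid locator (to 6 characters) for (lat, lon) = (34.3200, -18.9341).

Add 180° to longitude and 90° to latitude: 161.0659, 124.3200.
Field: 161.0659/20 → 8 → I, 124.3200/10 → 12 → M; chars IM.
Square: 1.0659/2 → 0, 4.3200/1 → 4; chars 04.
Subsquare: 1.0659/0.0833333 → 12 → m, 0.3200/0.0416667 → 7 → h; chars mh.

IM04mh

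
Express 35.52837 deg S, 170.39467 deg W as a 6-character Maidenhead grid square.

AF44tl

Add 180° to longitude and 90° to latitude: 9.6053, 54.4716.
Field: lon ⌊9.6053/20⌋ = 0 → A; lat ⌊54.4716/10⌋ = 5 → F.
Square: lon ⌊9.6053/2⌋ = 4; lat ⌊4.4716/1⌋ = 4.
Subsquare: lon ⌊1.6053/0.0833333⌋ = 19 → t; lat ⌊0.4716/0.0416667⌋ = 11 → l.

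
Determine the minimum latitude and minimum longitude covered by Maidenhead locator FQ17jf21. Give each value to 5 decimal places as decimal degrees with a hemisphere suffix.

Field F=5, Q=16: +5·20° lon, +16·10° lat → SW at lon -80°, lat 70°.
Square 1, 7: +1·2° lon, +7·1° lat → SW at lon -78°, lat 77°.
Subsquare j=9, f=5: +9·0.0833333° lon, +5·0.0416667° lat → SW at lon -77.25°, lat 77.2083°.
Extended square 2, 1: +2·0.00833333° lon, +1·0.00416667° lat → SW at lon -77.2333°, lat 77.2125°.
latitude 77.21250° N, longitude 77.23333° W.

77.21250° N, 77.23333° W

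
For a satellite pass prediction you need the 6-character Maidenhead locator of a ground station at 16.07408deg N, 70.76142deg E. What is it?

Add 180° to longitude and 90° to latitude: 250.7614, 106.0741.
Field: lon ⌊250.7614/20⌋ = 12 → M; lat ⌊106.0741/10⌋ = 10 → K.
Square: lon ⌊10.7614/2⌋ = 5; lat ⌊6.0741/1⌋ = 6.
Subsquare: lon ⌊0.7614/0.0833333⌋ = 9 → j; lat ⌊0.0741/0.0416667⌋ = 1 → b.

MK56jb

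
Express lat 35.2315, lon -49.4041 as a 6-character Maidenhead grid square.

Offset from 180°W / 90°S: lon 130.5959°, lat 125.2315°.
Field (20°×10°, letters A–R): lon ⌊130.5959/20⌋ = 6 → G; lat ⌊125.2315/10⌋ = 12 → M.
Square (2°×1°, digits 0–9): lon ⌊10.5959/2⌋ = 5; lat ⌊5.2315/1⌋ = 5.
Subsquare (5′×2.5′, letters a–x): lon ⌊0.5959/0.0833333⌋ = 7 → h; lat ⌊0.2315/0.0416667⌋ = 5 → f.

GM55hf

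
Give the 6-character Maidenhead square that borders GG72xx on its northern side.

GG73xa

Latitude subsquare x = 23; +1 → 24, wraps to 0 = a, carry into square.
Latitude square 2; +1 → 3.
The longitude characters are unchanged.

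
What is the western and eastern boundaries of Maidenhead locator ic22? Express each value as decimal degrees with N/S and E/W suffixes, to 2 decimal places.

Field I=8, C=2: +8·20° lon, +2·10° lat → SW at lon -20°, lat -70°.
Square 2, 2: +2·2° lon, +2·1° lat → SW at lon -16°, lat -68°.
Cell spans 2° lon × 1° lat.
west 16.00° W, east 14.00° W.

16.00° W, 14.00° W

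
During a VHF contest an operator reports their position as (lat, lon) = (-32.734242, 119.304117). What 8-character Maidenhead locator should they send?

OF97pg63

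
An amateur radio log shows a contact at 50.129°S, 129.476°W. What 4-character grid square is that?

CD59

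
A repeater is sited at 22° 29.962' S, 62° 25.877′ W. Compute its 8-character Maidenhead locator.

FG87sm80

Add 180° to longitude and 90° to latitude: 117.56872, 67.50063.
Field: 117.56872/20 → 5 → F, 67.50063/10 → 6 → G; chars FG.
Square: 17.56872/2 → 8, 7.50063/1 → 7; chars 87.
Subsquare: 1.56872/0.0833333 → 18 → s, 0.50063/0.0416667 → 12 → m; chars sm.
Extended square: 0.06872/0.00833333 → 8, 0.00063/0.00416667 → 0; chars 80.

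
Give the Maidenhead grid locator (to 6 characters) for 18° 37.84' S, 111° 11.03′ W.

Offset from 180°W / 90°S: lon 68.8162°, lat 71.3693°.
Field: lon ⌊68.8162/20⌋ = 3 → D; lat ⌊71.3693/10⌋ = 7 → H.
Square: lon ⌊8.8162/2⌋ = 4; lat ⌊1.3693/1⌋ = 1.
Subsquare: lon ⌊0.8162/0.0833333⌋ = 9 → j; lat ⌊0.3693/0.0416667⌋ = 8 → i.

DH41ji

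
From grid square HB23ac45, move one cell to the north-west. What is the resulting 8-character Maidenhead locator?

HB23ac36

Longitude extended square 4; −1 → 3.
Latitude extended square 5; +1 → 6.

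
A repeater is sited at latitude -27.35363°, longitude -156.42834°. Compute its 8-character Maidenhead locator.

BG12sp85

Offset from 180°W / 90°S: lon 23.57166°, lat 62.64637°.
Field: lon ⌊23.57166/20⌋ = 1 → B; lat ⌊62.64637/10⌋ = 6 → G.
Square: lon ⌊3.57166/2⌋ = 1; lat ⌊2.64637/1⌋ = 2.
Subsquare: lon ⌊1.57166/0.0833333⌋ = 18 → s; lat ⌊0.64637/0.0416667⌋ = 15 → p.
Extended square: lon ⌊0.07166/0.00833333⌋ = 8; lat ⌊0.02137/0.00416667⌋ = 5.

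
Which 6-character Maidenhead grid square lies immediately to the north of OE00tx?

Latitude subsquare x = 23; +1 → 24, wraps to 0 = a, carry into square.
Latitude square 0; +1 → 1.
The longitude characters are unchanged.

OE01ta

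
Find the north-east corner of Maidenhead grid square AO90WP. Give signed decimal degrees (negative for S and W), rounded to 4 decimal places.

50.6667, -160.0833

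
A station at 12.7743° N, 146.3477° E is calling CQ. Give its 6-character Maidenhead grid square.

Add 180° to longitude and 90° to latitude: 326.3477, 102.7743.
Field (20°×10°, letters A–R): lon ⌊326.3477/20⌋ = 16 → Q; lat ⌊102.7743/10⌋ = 10 → K.
Square (2°×1°, digits 0–9): lon ⌊6.3477/2⌋ = 3; lat ⌊2.7743/1⌋ = 2.
Subsquare (5′×2.5′, letters a–x): lon ⌊0.3477/0.0833333⌋ = 4 → e; lat ⌊0.7743/0.0416667⌋ = 18 → s.

QK32es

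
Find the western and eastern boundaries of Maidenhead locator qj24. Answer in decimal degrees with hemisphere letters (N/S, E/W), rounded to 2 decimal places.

144.00° E, 146.00° E

Field Q=16, J=9: +16·20° lon, +9·10° lat → SW at lon 140°, lat 0°.
Square 2, 4: +2·2° lon, +4·1° lat → SW at lon 144°, lat 4°.
Cell spans 2° lon × 1° lat.
west 144.00° E, east 146.00° E.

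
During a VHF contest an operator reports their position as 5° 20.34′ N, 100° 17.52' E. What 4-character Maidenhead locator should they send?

Shift to the Maidenhead origin (180°W, 90°S): lon 280.29, lat 95.34.
Field (20°×10°, letters A–R): 280.29/20 → 14 → O, 95.34/10 → 9 → J; chars OJ.
Square (2°×1°, digits 0–9): 0.29/2 → 0, 5.34/1 → 5; chars 05.

OJ05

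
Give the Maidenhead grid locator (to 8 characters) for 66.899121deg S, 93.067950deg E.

Shift to the Maidenhead origin (180°W, 90°S): lon 273.06795, lat 23.10088.
Field: lon ⌊273.06795/20⌋ = 13 → N; lat ⌊23.10088/10⌋ = 2 → C.
Square: lon ⌊13.06795/2⌋ = 6; lat ⌊3.10088/1⌋ = 3.
Subsquare: lon ⌊1.06795/0.0833333⌋ = 12 → m; lat ⌊0.10088/0.0416667⌋ = 2 → c.
Extended square: lon ⌊0.06795/0.00833333⌋ = 8; lat ⌊0.01755/0.00416667⌋ = 4.

NC63mc84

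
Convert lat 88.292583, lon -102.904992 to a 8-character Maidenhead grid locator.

Shift to the Maidenhead origin (180°W, 90°S): lon 77.09501, lat 178.29258.
Field: lon ⌊77.09501/20⌋ = 3 → D; lat ⌊178.29258/10⌋ = 17 → R.
Square: lon ⌊17.09501/2⌋ = 8; lat ⌊8.29258/1⌋ = 8.
Subsquare: lon ⌊1.09501/0.0833333⌋ = 13 → n; lat ⌊0.29258/0.0416667⌋ = 7 → h.
Extended square: lon ⌊0.01167/0.00833333⌋ = 1; lat ⌊0.00092/0.00416667⌋ = 0.

DR88nh10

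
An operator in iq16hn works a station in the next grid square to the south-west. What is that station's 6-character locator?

Longitude subsquare h = 7; −1 → 6 = g.
Latitude subsquare n = 13; −1 → 12 = m.

IQ16gm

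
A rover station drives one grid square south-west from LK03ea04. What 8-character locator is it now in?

Longitude extended square 0; −1 → -1, wraps to 9, carry into subsquare.
Longitude subsquare e = 4; −1 → 3 = d.
Latitude extended square 4; −1 → 3.

LK03da93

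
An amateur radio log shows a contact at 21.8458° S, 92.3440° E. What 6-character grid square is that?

NG68ed

Shift to the Maidenhead origin (180°W, 90°S): lon 272.3440, lat 68.1542.
Field: lon ⌊272.3440/20⌋ = 13 → N; lat ⌊68.1542/10⌋ = 6 → G.
Square: lon ⌊12.3440/2⌋ = 6; lat ⌊8.1542/1⌋ = 8.
Subsquare: lon ⌊0.3440/0.0833333⌋ = 4 → e; lat ⌊0.1542/0.0416667⌋ = 3 → d.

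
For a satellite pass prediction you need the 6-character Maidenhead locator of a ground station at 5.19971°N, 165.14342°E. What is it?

RJ25ne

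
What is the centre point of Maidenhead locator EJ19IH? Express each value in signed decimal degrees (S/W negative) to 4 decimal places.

9.3125, -97.2917

Field E=4, J=9: +4·20° lon, +9·10° lat → SW at lon -100°, lat 0°.
Square 1, 9: +1·2° lon, +9·1° lat → SW at lon -98°, lat 9°.
Subsquare i=8, h=7: +8·0.0833333° lon, +7·0.0416667° lat → SW at lon -97.3333°, lat 9.29167°.
Cell spans 0.0833333° lon × 0.0416667° lat. Centre is SW corner plus half of each.
latitude 9.3125, longitude -97.2917.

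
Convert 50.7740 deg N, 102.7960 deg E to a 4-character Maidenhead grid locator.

OO10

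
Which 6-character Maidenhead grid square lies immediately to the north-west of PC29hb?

PC29gc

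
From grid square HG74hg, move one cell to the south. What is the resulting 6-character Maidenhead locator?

HG74hf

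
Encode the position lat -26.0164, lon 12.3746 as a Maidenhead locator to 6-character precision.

JG63ex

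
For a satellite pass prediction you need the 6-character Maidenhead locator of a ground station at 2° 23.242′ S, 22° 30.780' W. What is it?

HI87ro

Add 180° to longitude and 90° to latitude: 157.4870, 87.6126.
Field (20°×10°, letters A–R): lon ⌊157.4870/20⌋ = 7 → H; lat ⌊87.6126/10⌋ = 8 → I.
Square (2°×1°, digits 0–9): lon ⌊17.4870/2⌋ = 8; lat ⌊7.6126/1⌋ = 7.
Subsquare (5′×2.5′, letters a–x): lon ⌊1.4870/0.0833333⌋ = 17 → r; lat ⌊0.6126/0.0416667⌋ = 14 → o.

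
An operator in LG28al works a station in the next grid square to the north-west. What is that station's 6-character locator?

Longitude subsquare a = 0; −1 → -1, wraps to 23 = x, carry into square.
Longitude square 2; −1 → 1.
Latitude subsquare l = 11; +1 → 12 = m.

LG18xm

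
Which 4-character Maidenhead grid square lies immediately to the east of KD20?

KD30

Longitude square 2; +1 → 3.
The latitude characters are unchanged.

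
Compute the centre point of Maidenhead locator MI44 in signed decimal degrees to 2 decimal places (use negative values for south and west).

Field M=12, I=8: +12·20° lon, +8·10° lat → SW at lon 60°, lat -10°.
Square 4, 4: +4·2° lon, +4·1° lat → SW at lon 68°, lat -6°.
Cell spans 2° lon × 1° lat. Centre is SW corner plus half of each.
latitude -5.50, longitude 69.00.

-5.50, 69.00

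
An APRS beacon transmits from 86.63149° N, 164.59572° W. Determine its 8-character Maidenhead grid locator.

AR76qp81

Offset from 180°W / 90°S: lon 15.40428°, lat 176.63149°.
Field: 15.40428/20 → 0 → A, 176.63149/10 → 17 → R; chars AR.
Square: 15.40428/2 → 7, 6.63149/1 → 6; chars 76.
Subsquare: 1.40428/0.0833333 → 16 → q, 0.63149/0.0416667 → 15 → p; chars qp.
Extended square: 0.07095/0.00833333 → 8, 0.00649/0.00416667 → 1; chars 81.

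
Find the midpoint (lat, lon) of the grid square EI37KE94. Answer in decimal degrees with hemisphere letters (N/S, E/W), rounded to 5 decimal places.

2.81458° S, 93.08750° W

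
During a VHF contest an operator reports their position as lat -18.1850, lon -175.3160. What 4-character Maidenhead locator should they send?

Offset from 180°W / 90°S: lon 4.68°, lat 71.81°.
Field: 4.68/20 → 0 → A, 71.81/10 → 7 → H; chars AH.
Square: 4.68/2 → 2, 1.81/1 → 1; chars 21.

AH21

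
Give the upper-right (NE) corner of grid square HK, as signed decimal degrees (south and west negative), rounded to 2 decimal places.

20.00, -20.00

Field H=7, K=10: +7·20° lon, +10·10° lat → SW at lon -40°, lat 10°.
Cell spans 20° lon × 10° lat. NE corner is SW corner plus one full cell.
latitude 20.00, longitude -20.00.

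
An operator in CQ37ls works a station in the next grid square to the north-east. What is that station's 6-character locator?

Longitude subsquare l = 11; +1 → 12 = m.
Latitude subsquare s = 18; +1 → 19 = t.

CQ37mt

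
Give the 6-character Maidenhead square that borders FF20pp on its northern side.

FF20pq

Latitude subsquare p = 15; +1 → 16 = q.
The longitude characters are unchanged.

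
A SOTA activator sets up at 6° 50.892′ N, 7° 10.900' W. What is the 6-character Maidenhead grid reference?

IJ66ju

Add 180° to longitude and 90° to latitude: 172.8183, 96.8482.
Field: 172.8183/20 → 8 → I, 96.8482/10 → 9 → J; chars IJ.
Square: 12.8183/2 → 6, 6.8482/1 → 6; chars 66.
Subsquare: 0.8183/0.0833333 → 9 → j, 0.8482/0.0416667 → 20 → u; chars ju.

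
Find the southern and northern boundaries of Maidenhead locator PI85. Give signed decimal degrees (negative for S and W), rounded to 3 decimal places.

-5.000, -4.000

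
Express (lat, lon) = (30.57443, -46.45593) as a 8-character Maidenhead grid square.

GM60sn57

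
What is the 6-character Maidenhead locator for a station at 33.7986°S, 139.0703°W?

Add 180° to longitude and 90° to latitude: 40.9297, 56.2014.
Field (20°×10°, letters A–R): lon ⌊40.9297/20⌋ = 2 → C; lat ⌊56.2014/10⌋ = 5 → F.
Square (2°×1°, digits 0–9): lon ⌊0.9297/2⌋ = 0; lat ⌊6.2014/1⌋ = 6.
Subsquare (5′×2.5′, letters a–x): lon ⌊0.9297/0.0833333⌋ = 11 → l; lat ⌊0.2014/0.0416667⌋ = 4 → e.

CF06le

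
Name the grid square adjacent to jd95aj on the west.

JD85xj

Longitude subsquare a = 0; −1 → -1, wraps to 23 = x, carry into square.
Longitude square 9; −1 → 8.
The latitude characters are unchanged.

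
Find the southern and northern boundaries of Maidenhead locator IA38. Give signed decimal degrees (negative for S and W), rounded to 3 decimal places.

-82.000, -81.000

Field I=8, A=0: +8·20° lon, +0·10° lat → SW at lon -20°, lat -90°.
Square 3, 8: +3·2° lon, +8·1° lat → SW at lon -14°, lat -82°.
Cell spans 2° lon × 1° lat.
south -82.000, north -81.000.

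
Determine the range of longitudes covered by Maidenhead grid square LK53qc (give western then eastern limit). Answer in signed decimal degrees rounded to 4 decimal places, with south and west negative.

Field L=11, K=10: +11·20° lon, +10·10° lat → SW at lon 40°, lat 10°.
Square 5, 3: +5·2° lon, +3·1° lat → SW at lon 50°, lat 13°.
Subsquare q=16, c=2: +16·0.0833333° lon, +2·0.0416667° lat → SW at lon 51.3333°, lat 13.0833°.
Cell spans 0.0833333° lon × 0.0416667° lat.
west 51.3333, east 51.4167.

51.3333, 51.4167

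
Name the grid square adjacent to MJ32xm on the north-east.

Longitude subsquare x = 23; +1 → 24, wraps to 0 = a, carry into square.
Longitude square 3; +1 → 4.
Latitude subsquare m = 12; +1 → 13 = n.

MJ42an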